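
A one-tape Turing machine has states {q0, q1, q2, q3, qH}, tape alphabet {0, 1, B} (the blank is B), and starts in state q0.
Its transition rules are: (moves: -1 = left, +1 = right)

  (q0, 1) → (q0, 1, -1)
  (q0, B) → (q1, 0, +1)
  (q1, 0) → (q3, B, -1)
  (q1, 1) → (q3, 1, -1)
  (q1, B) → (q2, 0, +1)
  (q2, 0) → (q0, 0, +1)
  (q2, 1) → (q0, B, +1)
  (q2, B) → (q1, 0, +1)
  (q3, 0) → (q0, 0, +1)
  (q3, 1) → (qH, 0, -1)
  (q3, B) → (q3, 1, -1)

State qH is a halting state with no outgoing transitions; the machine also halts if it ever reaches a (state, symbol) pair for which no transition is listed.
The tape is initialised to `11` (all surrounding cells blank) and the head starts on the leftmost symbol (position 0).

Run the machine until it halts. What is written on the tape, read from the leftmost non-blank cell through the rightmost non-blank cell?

state=q0 head=0 tape=B[1]1   (q0,1)→(q0,1,-1)
state=q0 head=-1 tape=[B]11   (q0,B)→(q1,0,+1)
state=q1 head=0 tape=0[1]1   (q1,1)→(q3,1,-1)
state=q3 head=-1 tape=[0]11   (q3,0)→(q0,0,+1)
state=q0 head=0 tape=0[1]1   (q0,1)→(q0,1,-1)
state=q0 head=-1 tape=[0]11
The non-blank tape span at halt is 011.

011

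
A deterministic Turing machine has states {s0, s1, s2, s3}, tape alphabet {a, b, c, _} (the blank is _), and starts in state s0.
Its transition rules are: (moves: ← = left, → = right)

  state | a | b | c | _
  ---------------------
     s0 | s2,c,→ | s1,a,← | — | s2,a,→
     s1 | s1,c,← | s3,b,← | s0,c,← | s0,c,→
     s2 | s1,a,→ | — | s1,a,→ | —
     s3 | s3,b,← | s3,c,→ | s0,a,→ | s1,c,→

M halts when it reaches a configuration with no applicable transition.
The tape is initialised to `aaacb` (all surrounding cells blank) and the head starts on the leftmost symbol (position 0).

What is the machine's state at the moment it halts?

state=s0 head=0 tape=_[a]aacb   (s0,a)→(s2,c,→)
state=s2 head=1 tape=_c[a]acb   (s2,a)→(s1,a,→)
state=s1 head=2 tape=_ca[a]cb   (s1,a)→(s1,c,←)
state=s1 head=1 tape=_c[a]ccb   (s1,a)→(s1,c,←)
state=s1 head=0 tape=_[c]cccb   (s1,c)→(s0,c,←)
state=s0 head=-1 tape=[_]ccccb   (s0,_)→(s2,a,→)
state=s2 head=0 tape=a[c]cccb   (s2,c)→(s1,a,→)
state=s1 head=1 tape=aa[c]ccb   (s1,c)→(s0,c,←)
state=s0 head=0 tape=a[a]cccb   (s0,a)→(s2,c,→)
state=s2 head=1 tape=ac[c]ccb   (s2,c)→(s1,a,→)
state=s1 head=2 tape=aca[c]cb   (s1,c)→(s0,c,←)
state=s0 head=1 tape=ac[a]ccb   (s0,a)→(s2,c,→)
state=s2 head=2 tape=acc[c]cb   (s2,c)→(s1,a,→)
state=s1 head=3 tape=acca[c]b   (s1,c)→(s0,c,←)
state=s0 head=2 tape=acc[a]cb   (s0,a)→(s2,c,→)
state=s2 head=3 tape=accc[c]b   (s2,c)→(s1,a,→)
state=s1 head=4 tape=accca[b]   (s1,b)→(s3,b,←)
state=s3 head=3 tape=accc[a]b   (s3,a)→(s3,b,←)
state=s3 head=2 tape=acc[c]bb   (s3,c)→(s0,a,→)
state=s0 head=3 tape=acca[b]b   (s0,b)→(s1,a,←)
state=s1 head=2 tape=acc[a]ab   (s1,a)→(s1,c,←)
state=s1 head=1 tape=ac[c]cab   (s1,c)→(s0,c,←)
state=s0 head=0 tape=a[c]ccab
No transition is defined for (s0, c); M halts in state s0.

s0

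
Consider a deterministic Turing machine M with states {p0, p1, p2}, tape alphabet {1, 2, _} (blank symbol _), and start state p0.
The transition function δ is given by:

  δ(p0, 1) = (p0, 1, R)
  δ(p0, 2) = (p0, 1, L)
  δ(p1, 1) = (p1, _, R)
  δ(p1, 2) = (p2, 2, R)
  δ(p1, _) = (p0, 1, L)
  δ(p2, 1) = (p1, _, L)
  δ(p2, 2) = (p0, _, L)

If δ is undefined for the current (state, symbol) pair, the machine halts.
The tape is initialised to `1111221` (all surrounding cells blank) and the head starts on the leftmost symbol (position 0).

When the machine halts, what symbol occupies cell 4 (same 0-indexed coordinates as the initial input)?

1

state=p0 head=0 tape=[1]111221_   (p0,1)→(p0,1,R)
state=p0 head=1 tape=1[1]11221_   (p0,1)→(p0,1,R)
state=p0 head=2 tape=11[1]1221_   (p0,1)→(p0,1,R)
state=p0 head=3 tape=111[1]221_   (p0,1)→(p0,1,R)
state=p0 head=4 tape=1111[2]21_   (p0,2)→(p0,1,L)
state=p0 head=3 tape=111[1]121_   (p0,1)→(p0,1,R)
state=p0 head=4 tape=1111[1]21_   (p0,1)→(p0,1,R)
state=p0 head=5 tape=11111[2]1_   (p0,2)→(p0,1,L)
state=p0 head=4 tape=1111[1]11_   (p0,1)→(p0,1,R)
state=p0 head=5 tape=11111[1]1_   (p0,1)→(p0,1,R)
state=p0 head=6 tape=111111[1]_   (p0,1)→(p0,1,R)
state=p0 head=7 tape=1111111[_]
Cell 4 holds 1 when M halts.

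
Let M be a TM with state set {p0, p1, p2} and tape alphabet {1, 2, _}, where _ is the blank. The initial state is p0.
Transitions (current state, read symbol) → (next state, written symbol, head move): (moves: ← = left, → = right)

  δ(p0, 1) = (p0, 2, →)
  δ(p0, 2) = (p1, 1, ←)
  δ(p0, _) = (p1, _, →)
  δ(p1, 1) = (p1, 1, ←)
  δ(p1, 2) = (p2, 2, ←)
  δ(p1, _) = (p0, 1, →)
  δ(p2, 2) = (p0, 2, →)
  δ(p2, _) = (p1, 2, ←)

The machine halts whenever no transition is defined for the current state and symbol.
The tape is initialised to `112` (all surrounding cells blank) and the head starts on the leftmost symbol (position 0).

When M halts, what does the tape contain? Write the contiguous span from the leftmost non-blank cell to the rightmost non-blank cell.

121111

state=p0 head=0 tape=___[1]12   (p0,1)→(p0,2,→)
state=p0 head=1 tape=___2[1]2   (p0,1)→(p0,2,→)
state=p0 head=2 tape=___22[2]   (p0,2)→(p1,1,←)
state=p1 head=1 tape=___2[2]1   (p1,2)→(p2,2,←)
state=p2 head=0 tape=___[2]21   (p2,2)→(p0,2,→)
state=p0 head=1 tape=___2[2]1   (p0,2)→(p1,1,←)
state=p1 head=0 tape=___[2]11   (p1,2)→(p2,2,←)
state=p2 head=-1 tape=__[_]211   (p2,_)→(p1,2,←)
state=p1 head=-2 tape=_[_]2211   (p1,_)→(p0,1,→)
state=p0 head=-1 tape=_1[2]211   (p0,2)→(p1,1,←)
state=p1 head=-2 tape=_[1]1211   (p1,1)→(p1,1,←)
state=p1 head=-3 tape=[_]11211   (p1,_)→(p0,1,→)
state=p0 head=-2 tape=1[1]1211   (p0,1)→(p0,2,→)
state=p0 head=-1 tape=12[1]211   (p0,1)→(p0,2,→)
state=p0 head=0 tape=122[2]11   (p0,2)→(p1,1,←)
state=p1 head=-1 tape=12[2]111   (p1,2)→(p2,2,←)
state=p2 head=-2 tape=1[2]2111   (p2,2)→(p0,2,→)
state=p0 head=-1 tape=12[2]111   (p0,2)→(p1,1,←)
state=p1 head=-2 tape=1[2]1111   (p1,2)→(p2,2,←)
state=p2 head=-3 tape=[1]21111
The non-blank tape span at halt is 121111.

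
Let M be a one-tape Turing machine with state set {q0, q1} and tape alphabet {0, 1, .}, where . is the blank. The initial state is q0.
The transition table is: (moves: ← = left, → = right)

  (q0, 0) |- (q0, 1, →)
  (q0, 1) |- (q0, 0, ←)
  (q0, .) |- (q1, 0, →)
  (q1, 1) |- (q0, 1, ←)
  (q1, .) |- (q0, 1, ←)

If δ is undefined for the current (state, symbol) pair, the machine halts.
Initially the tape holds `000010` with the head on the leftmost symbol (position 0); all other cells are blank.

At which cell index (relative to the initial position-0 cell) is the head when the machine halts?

0

q0 | .[0]00010   read 0 → write 1, move →, go to q0
q0 | .1[0]0010   read 0 → write 1, move →, go to q0
q0 | .11[0]010   read 0 → write 1, move →, go to q0
q0 | .111[0]10   read 0 → write 1, move →, go to q0
q0 | .1111[1]0   read 1 → write 0, move ←, go to q0
q0 | .111[1]00   read 1 → write 0, move ←, go to q0
q0 | .11[1]000   read 1 → write 0, move ←, go to q0
q0 | .1[1]0000   read 1 → write 0, move ←, go to q0
q0 | .[1]00000   read 1 → write 0, move ←, go to q0
q0 | [.]000000   read . → write 0, move →, go to q1
q1 | 0[0]00000
At halt the head is at cell 0.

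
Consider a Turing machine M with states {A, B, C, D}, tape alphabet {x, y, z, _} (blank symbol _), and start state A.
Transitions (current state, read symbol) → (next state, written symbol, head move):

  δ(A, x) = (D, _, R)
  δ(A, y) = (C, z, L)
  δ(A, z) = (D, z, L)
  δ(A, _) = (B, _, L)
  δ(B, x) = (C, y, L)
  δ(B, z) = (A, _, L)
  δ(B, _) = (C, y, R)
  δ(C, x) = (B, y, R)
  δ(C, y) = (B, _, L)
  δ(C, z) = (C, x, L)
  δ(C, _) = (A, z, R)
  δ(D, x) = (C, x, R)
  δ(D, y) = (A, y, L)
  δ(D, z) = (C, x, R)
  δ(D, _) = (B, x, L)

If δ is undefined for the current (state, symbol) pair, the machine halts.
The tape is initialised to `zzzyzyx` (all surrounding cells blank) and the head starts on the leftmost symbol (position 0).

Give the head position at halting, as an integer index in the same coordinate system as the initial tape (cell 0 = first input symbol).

-3

A | ___[z]zzyzyx   read z → write z, move L, go to D
D | __[_]zzzyzyx   read _ → write x, move L, go to B
B | _[_]xzzzyzyx   read _ → write y, move R, go to C
C | _y[x]zzzyzyx   read x → write y, move R, go to B
B | _yy[z]zzyzyx   read z → write _, move L, go to A
A | _y[y]_zzyzyx   read y → write z, move L, go to C
C | _[y]z_zzyzyx   read y → write _, move L, go to B
B | [_]_z_zzyzyx   read _ → write y, move R, go to C
C | y[_]z_zzyzyx   read _ → write z, move R, go to A
A | yz[z]_zzyzyx   read z → write z, move L, go to D
D | y[z]z_zzyzyx   read z → write x, move R, go to C
C | yx[z]_zzyzyx   read z → write x, move L, go to C
C | y[x]x_zzyzyx   read x → write y, move R, go to B
B | yy[x]_zzyzyx   read x → write y, move L, go to C
C | y[y]y_zzyzyx   read y → write _, move L, go to B
B | [y]_y_zzyzyx
At halt the head is at cell -3.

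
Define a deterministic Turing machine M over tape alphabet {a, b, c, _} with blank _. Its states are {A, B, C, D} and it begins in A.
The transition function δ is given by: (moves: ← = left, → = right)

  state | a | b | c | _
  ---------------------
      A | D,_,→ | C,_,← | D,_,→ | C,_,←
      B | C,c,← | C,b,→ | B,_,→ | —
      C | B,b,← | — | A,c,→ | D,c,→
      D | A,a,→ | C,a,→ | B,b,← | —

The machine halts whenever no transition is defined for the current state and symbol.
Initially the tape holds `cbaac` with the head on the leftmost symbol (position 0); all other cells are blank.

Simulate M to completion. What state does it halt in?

C

state=A head=0 tape=[c]baac   (A,c)→(D,_,→)
state=D head=1 tape=_[b]aac   (D,b)→(C,a,→)
state=C head=2 tape=_a[a]ac   (C,a)→(B,b,←)
state=B head=1 tape=_[a]bac   (B,a)→(C,c,←)
state=C head=0 tape=[_]cbac   (C,_)→(D,c,→)
state=D head=1 tape=c[c]bac   (D,c)→(B,b,←)
state=B head=0 tape=[c]bbac   (B,c)→(B,_,→)
state=B head=1 tape=_[b]bac   (B,b)→(C,b,→)
state=C head=2 tape=_b[b]ac
No transition is defined for (C, b); M halts in state C.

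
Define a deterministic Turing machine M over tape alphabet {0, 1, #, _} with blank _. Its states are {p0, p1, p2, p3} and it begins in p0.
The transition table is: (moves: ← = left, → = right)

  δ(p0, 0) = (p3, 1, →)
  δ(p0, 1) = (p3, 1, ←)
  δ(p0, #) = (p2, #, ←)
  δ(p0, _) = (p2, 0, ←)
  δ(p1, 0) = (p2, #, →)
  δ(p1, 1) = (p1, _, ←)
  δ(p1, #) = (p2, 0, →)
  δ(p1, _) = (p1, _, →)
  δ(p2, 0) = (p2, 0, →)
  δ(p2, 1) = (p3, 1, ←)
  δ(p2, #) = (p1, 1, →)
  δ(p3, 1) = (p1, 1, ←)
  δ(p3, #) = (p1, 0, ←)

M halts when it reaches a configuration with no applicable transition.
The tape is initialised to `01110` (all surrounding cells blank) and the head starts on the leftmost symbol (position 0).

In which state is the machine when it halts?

p0 | _[0]1110_   read 0 → write 1, move →, go to p3
p3 | _1[1]110_   read 1 → write 1, move ←, go to p1
p1 | _[1]1110_   read 1 → write _, move ←, go to p1
p1 | [_]_1110_   read _ → write _, move →, go to p1
p1 | _[_]1110_   read _ → write _, move →, go to p1
p1 | __[1]110_   read 1 → write _, move ←, go to p1
p1 | _[_]_110_   read _ → write _, move →, go to p1
p1 | __[_]110_   read _ → write _, move →, go to p1
p1 | ___[1]10_   read 1 → write _, move ←, go to p1
p1 | __[_]_10_   read _ → write _, move →, go to p1
p1 | ___[_]10_   read _ → write _, move →, go to p1
p1 | ____[1]0_   read 1 → write _, move ←, go to p1
p1 | ___[_]_0_   read _ → write _, move →, go to p1
p1 | ____[_]0_   read _ → write _, move →, go to p1
p1 | _____[0]_   read 0 → write #, move →, go to p2
p2 | _____#[_]
No transition is defined for (p2, _); M halts in state p2.

p2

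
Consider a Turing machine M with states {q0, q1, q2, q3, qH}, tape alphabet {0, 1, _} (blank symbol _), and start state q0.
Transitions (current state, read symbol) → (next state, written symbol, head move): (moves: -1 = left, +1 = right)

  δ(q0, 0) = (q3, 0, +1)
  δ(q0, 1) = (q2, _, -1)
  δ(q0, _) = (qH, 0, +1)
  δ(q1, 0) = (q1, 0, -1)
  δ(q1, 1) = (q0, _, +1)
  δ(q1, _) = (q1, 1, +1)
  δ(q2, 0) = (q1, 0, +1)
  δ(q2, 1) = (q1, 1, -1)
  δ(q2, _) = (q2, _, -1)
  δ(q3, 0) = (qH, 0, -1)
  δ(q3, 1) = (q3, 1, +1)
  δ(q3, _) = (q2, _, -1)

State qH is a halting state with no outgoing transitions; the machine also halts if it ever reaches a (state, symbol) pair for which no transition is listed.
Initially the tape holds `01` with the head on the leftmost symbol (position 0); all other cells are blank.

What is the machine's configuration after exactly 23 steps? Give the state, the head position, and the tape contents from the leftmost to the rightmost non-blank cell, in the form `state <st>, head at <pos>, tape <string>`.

state q1, head at -1, tape 101

state=q0 head=0 tape=_[0]1_   (q0,0)→(q3,0,+1)
state=q3 head=1 tape=_0[1]_   (q3,1)→(q3,1,+1)
state=q3 head=2 tape=_01[_]   (q3,_)→(q2,_,-1)
state=q2 head=1 tape=_0[1]_   (q2,1)→(q1,1,-1)
state=q1 head=0 tape=_[0]1_   (q1,0)→(q1,0,-1)
state=q1 head=-1 tape=[_]01_   (q1,_)→(q1,1,+1)
state=q1 head=0 tape=1[0]1_   (q1,0)→(q1,0,-1)
state=q1 head=-1 tape=[1]01_   (q1,1)→(q0,_,+1)
state=q0 head=0 tape=_[0]1_   (q0,0)→(q3,0,+1)
state=q3 head=1 tape=_0[1]_   (q3,1)→(q3,1,+1)
state=q3 head=2 tape=_01[_]   (q3,_)→(q2,_,-1)
state=q2 head=1 tape=_0[1]_   (q2,1)→(q1,1,-1)
state=q1 head=0 tape=_[0]1_   (q1,0)→(q1,0,-1)
state=q1 head=-1 tape=[_]01_   (q1,_)→(q1,1,+1)
state=q1 head=0 tape=1[0]1_   (q1,0)→(q1,0,-1)
state=q1 head=-1 tape=[1]01_   (q1,1)→(q0,_,+1)
state=q0 head=0 tape=_[0]1_   (q0,0)→(q3,0,+1)
state=q3 head=1 tape=_0[1]_   (q3,1)→(q3,1,+1)
state=q3 head=2 tape=_01[_]   (q3,_)→(q2,_,-1)
state=q2 head=1 tape=_0[1]_   (q2,1)→(q1,1,-1)
state=q1 head=0 tape=_[0]1_   (q1,0)→(q1,0,-1)
state=q1 head=-1 tape=[_]01_   (q1,_)→(q1,1,+1)
state=q1 head=0 tape=1[0]1_   (q1,0)→(q1,0,-1)
state=q1 head=-1 tape=[1]01_
After 23 steps: state q1, head at -1, tape 101.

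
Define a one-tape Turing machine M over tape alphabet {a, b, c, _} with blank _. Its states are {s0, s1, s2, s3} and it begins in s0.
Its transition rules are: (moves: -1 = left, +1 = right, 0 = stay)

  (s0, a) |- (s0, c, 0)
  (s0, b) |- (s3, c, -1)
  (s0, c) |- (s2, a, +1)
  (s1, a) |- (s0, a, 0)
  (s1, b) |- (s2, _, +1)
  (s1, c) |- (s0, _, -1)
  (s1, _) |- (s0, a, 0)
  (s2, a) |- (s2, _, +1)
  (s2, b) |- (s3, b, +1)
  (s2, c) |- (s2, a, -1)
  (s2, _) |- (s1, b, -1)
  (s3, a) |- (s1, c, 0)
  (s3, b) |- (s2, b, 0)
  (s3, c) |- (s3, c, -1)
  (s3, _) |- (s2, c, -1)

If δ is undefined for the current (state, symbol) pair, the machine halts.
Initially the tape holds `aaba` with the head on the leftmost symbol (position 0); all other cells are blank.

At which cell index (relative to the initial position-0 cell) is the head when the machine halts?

-2

state=s0 head=0 tape=__[a]aba   (s0,a)→(s0,c,0)
state=s0 head=0 tape=__[c]aba   (s0,c)→(s2,a,+1)
state=s2 head=1 tape=__a[a]ba   (s2,a)→(s2,_,+1)
state=s2 head=2 tape=__a_[b]a   (s2,b)→(s3,b,+1)
state=s3 head=3 tape=__a_b[a]   (s3,a)→(s1,c,0)
state=s1 head=3 tape=__a_b[c]   (s1,c)→(s0,_,-1)
state=s0 head=2 tape=__a_[b]_   (s0,b)→(s3,c,-1)
state=s3 head=1 tape=__a[_]c_   (s3,_)→(s2,c,-1)
state=s2 head=0 tape=__[a]cc_   (s2,a)→(s2,_,+1)
state=s2 head=1 tape=___[c]c_   (s2,c)→(s2,a,-1)
state=s2 head=0 tape=__[_]ac_   (s2,_)→(s1,b,-1)
state=s1 head=-1 tape=_[_]bac_   (s1,_)→(s0,a,0)
state=s0 head=-1 tape=_[a]bac_   (s0,a)→(s0,c,0)
state=s0 head=-1 tape=_[c]bac_   (s0,c)→(s2,a,+1)
state=s2 head=0 tape=_a[b]ac_   (s2,b)→(s3,b,+1)
state=s3 head=1 tape=_ab[a]c_   (s3,a)→(s1,c,0)
state=s1 head=1 tape=_ab[c]c_   (s1,c)→(s0,_,-1)
state=s0 head=0 tape=_a[b]_c_   (s0,b)→(s3,c,-1)
state=s3 head=-1 tape=_[a]c_c_   (s3,a)→(s1,c,0)
state=s1 head=-1 tape=_[c]c_c_   (s1,c)→(s0,_,-1)
state=s0 head=-2 tape=[_]_c_c_
At halt the head is at cell -2.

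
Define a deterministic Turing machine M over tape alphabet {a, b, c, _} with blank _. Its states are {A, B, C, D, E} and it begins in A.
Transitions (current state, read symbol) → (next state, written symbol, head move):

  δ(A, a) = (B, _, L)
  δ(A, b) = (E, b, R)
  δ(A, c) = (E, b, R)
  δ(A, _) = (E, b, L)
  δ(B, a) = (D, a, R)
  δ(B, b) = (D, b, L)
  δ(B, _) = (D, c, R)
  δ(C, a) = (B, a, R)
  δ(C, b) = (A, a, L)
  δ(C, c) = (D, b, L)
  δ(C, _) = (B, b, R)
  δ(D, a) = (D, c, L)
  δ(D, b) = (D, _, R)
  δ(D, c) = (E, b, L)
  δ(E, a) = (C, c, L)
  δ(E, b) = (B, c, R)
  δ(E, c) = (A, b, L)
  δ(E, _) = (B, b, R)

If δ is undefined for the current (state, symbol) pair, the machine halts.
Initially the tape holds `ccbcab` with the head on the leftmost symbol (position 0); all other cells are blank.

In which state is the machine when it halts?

D

state=A head=0 tape=_[c]cbcab   (A,c)→(E,b,R)
state=E head=1 tape=_b[c]bcab   (E,c)→(A,b,L)
state=A head=0 tape=_[b]bbcab   (A,b)→(E,b,R)
state=E head=1 tape=_b[b]bcab   (E,b)→(B,c,R)
state=B head=2 tape=_bc[b]cab   (B,b)→(D,b,L)
state=D head=1 tape=_b[c]bcab   (D,c)→(E,b,L)
state=E head=0 tape=_[b]bbcab   (E,b)→(B,c,R)
state=B head=1 tape=_c[b]bcab   (B,b)→(D,b,L)
state=D head=0 tape=_[c]bbcab   (D,c)→(E,b,L)
state=E head=-1 tape=[_]bbbcab   (E,_)→(B,b,R)
state=B head=0 tape=b[b]bbcab   (B,b)→(D,b,L)
state=D head=-1 tape=[b]bbbcab   (D,b)→(D,_,R)
state=D head=0 tape=_[b]bbcab   (D,b)→(D,_,R)
state=D head=1 tape=__[b]bcab   (D,b)→(D,_,R)
state=D head=2 tape=___[b]cab   (D,b)→(D,_,R)
state=D head=3 tape=____[c]ab   (D,c)→(E,b,L)
state=E head=2 tape=___[_]bab   (E,_)→(B,b,R)
state=B head=3 tape=___b[b]ab   (B,b)→(D,b,L)
state=D head=2 tape=___[b]bab   (D,b)→(D,_,R)
state=D head=3 tape=____[b]ab   (D,b)→(D,_,R)
state=D head=4 tape=_____[a]b   (D,a)→(D,c,L)
state=D head=3 tape=____[_]cb
No transition is defined for (D, _); M halts in state D.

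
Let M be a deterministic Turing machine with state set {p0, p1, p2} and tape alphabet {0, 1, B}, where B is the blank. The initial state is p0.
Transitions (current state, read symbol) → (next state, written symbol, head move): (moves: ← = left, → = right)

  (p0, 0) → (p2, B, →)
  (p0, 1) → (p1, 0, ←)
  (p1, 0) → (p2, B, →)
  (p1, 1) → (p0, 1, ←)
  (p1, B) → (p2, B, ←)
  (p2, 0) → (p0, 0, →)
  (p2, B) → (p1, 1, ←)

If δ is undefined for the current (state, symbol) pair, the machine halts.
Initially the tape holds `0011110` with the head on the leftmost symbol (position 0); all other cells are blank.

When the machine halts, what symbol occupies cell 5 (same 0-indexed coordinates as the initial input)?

p0 | [0]011110B   read 0 → write B, move →, go to p2
p2 | B[0]11110B   read 0 → write 0, move →, go to p0
p0 | B0[1]1110B   read 1 → write 0, move ←, go to p1
p1 | B[0]01110B   read 0 → write B, move →, go to p2
p2 | BB[0]1110B   read 0 → write 0, move →, go to p0
p0 | BB0[1]110B   read 1 → write 0, move ←, go to p1
p1 | BB[0]0110B   read 0 → write B, move →, go to p2
p2 | BBB[0]110B   read 0 → write 0, move →, go to p0
p0 | BBB0[1]10B   read 1 → write 0, move ←, go to p1
p1 | BBB[0]010B   read 0 → write B, move →, go to p2
p2 | BBBB[0]10B   read 0 → write 0, move →, go to p0
p0 | BBBB0[1]0B   read 1 → write 0, move ←, go to p1
p1 | BBBB[0]00B   read 0 → write B, move →, go to p2
p2 | BBBBB[0]0B   read 0 → write 0, move →, go to p0
p0 | BBBBB0[0]B   read 0 → write B, move →, go to p2
p2 | BBBBB0B[B]   read B → write 1, move ←, go to p1
p1 | BBBBB0[B]1   read B → write B, move ←, go to p2
p2 | BBBBB[0]B1   read 0 → write 0, move →, go to p0
p0 | BBBBB0[B]1
Cell 5 holds 0 when M halts.

0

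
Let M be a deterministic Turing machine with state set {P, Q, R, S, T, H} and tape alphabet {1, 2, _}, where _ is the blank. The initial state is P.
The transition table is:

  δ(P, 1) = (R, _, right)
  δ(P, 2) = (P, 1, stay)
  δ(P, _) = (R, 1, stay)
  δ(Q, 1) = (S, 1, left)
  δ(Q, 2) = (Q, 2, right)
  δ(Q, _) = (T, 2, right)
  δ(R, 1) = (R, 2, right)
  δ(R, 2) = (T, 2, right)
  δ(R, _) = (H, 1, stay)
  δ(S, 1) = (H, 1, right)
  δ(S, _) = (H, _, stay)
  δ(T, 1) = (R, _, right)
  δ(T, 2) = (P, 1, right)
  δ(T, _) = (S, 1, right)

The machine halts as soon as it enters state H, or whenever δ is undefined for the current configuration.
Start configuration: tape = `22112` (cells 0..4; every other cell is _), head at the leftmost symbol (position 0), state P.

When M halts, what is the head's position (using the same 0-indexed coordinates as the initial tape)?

6

P | [2]2112__   read 2 → write 1, move stay, go to P
P | [1]2112__   read 1 → write _, move right, go to R
R | _[2]112__   read 2 → write 2, move right, go to T
T | _2[1]12__   read 1 → write _, move right, go to R
R | _2_[1]2__   read 1 → write 2, move right, go to R
R | _2_2[2]__   read 2 → write 2, move right, go to T
T | _2_22[_]_   read _ → write 1, move right, go to S
S | _2_221[_]   read _ → write _, move stay, go to H
H | _2_221[_]
At halt the head is at cell 6.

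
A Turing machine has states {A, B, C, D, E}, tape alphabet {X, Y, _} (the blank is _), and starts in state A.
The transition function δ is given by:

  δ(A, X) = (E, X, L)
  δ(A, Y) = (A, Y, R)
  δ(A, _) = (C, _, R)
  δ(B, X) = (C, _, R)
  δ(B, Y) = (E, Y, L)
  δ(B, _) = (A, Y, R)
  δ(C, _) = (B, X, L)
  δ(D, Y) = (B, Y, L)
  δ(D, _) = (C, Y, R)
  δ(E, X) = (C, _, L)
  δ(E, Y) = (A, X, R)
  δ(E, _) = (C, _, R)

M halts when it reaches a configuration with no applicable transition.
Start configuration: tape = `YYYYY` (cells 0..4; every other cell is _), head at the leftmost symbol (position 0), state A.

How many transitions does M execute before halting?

12

A | [Y]YYYY__   read Y → write Y, move R, go to A
A | Y[Y]YYY__   read Y → write Y, move R, go to A
A | YY[Y]YY__   read Y → write Y, move R, go to A
A | YYY[Y]Y__   read Y → write Y, move R, go to A
A | YYYY[Y]__   read Y → write Y, move R, go to A
A | YYYYY[_]_   read _ → write _, move R, go to C
C | YYYYY_[_]   read _ → write X, move L, go to B
B | YYYYY[_]X   read _ → write Y, move R, go to A
A | YYYYYY[X]   read X → write X, move L, go to E
E | YYYYY[Y]X   read Y → write X, move R, go to A
A | YYYYYX[X]   read X → write X, move L, go to E
E | YYYYY[X]X   read X → write _, move L, go to C
C | YYYY[Y]_X
M halts after 12 transitions.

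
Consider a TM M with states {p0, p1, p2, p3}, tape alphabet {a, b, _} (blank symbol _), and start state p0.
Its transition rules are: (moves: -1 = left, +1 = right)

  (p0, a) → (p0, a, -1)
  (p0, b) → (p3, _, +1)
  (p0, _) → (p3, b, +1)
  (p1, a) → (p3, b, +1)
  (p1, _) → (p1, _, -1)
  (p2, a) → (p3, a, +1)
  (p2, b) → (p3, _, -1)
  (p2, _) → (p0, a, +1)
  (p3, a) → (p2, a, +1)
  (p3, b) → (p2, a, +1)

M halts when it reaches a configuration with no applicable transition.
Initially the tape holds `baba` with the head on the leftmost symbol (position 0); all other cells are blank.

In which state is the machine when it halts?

p3

p0 | [b]aba___   read b → write _, move +1, go to p3
p3 | _[a]ba___   read a → write a, move +1, go to p2
p2 | _a[b]a___   read b → write _, move -1, go to p3
p3 | _[a]_a___   read a → write a, move +1, go to p2
p2 | _a[_]a___   read _ → write a, move +1, go to p0
p0 | _aa[a]___   read a → write a, move -1, go to p0
p0 | _a[a]a___   read a → write a, move -1, go to p0
p0 | _[a]aa___   read a → write a, move -1, go to p0
p0 | [_]aaa___   read _ → write b, move +1, go to p3
p3 | b[a]aa___   read a → write a, move +1, go to p2
p2 | ba[a]a___   read a → write a, move +1, go to p3
p3 | baa[a]___   read a → write a, move +1, go to p2
p2 | baaa[_]__   read _ → write a, move +1, go to p0
p0 | baaaa[_]_   read _ → write b, move +1, go to p3
p3 | baaaab[_]
No transition is defined for (p3, _); M halts in state p3.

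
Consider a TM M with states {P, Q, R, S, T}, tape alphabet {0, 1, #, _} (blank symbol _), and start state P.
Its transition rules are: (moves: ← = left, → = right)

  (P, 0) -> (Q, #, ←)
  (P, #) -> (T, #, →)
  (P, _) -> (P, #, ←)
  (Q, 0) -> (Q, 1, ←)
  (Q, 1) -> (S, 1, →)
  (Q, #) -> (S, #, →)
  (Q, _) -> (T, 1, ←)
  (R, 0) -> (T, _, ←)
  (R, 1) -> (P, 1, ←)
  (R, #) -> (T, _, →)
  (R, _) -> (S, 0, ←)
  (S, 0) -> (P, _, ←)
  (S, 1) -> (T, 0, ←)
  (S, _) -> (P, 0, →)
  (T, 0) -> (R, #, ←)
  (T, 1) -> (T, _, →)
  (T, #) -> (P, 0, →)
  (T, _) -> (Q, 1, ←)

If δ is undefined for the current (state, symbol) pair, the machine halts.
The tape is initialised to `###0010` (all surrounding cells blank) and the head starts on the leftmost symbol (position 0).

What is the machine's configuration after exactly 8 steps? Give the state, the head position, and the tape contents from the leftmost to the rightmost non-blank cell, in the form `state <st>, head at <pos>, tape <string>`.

P | [#]##0010   read # → write #, move →, go to T
T | #[#]#0010   read # → write 0, move →, go to P
P | #0[#]0010   read # → write #, move →, go to T
T | #0#[0]010   read 0 → write #, move ←, go to R
R | #0[#]#010   read # → write _, move →, go to T
T | #0_[#]010   read # → write 0, move →, go to P
P | #0_0[0]10   read 0 → write #, move ←, go to Q
Q | #0_[0]#10   read 0 → write 1, move ←, go to Q
Q | #0[_]1#10
After 8 steps: state Q, head at 2, tape #0_1#10.

state Q, head at 2, tape #0_1#10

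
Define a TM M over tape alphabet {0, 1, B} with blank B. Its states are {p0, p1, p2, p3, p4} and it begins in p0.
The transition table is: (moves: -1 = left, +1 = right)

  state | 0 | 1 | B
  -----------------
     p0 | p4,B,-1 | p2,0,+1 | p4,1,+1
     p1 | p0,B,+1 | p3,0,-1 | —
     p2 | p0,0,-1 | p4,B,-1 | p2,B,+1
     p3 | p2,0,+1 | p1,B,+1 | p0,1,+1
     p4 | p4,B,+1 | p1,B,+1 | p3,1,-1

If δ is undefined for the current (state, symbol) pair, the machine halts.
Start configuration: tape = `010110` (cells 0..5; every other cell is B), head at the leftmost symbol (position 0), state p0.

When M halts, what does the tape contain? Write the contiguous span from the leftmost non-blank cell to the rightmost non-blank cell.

1101BBB0

p0 | BB[0]10110   read 0 → write B, move -1, go to p4
p4 | B[B]B10110   read B → write 1, move -1, go to p3
p3 | [B]1B10110   read B → write 1, move +1, go to p0
p0 | 1[1]B10110   read 1 → write 0, move +1, go to p2
p2 | 10[B]10110   read B → write B, move +1, go to p2
p2 | 10B[1]0110   read 1 → write B, move -1, go to p4
p4 | 10[B]B0110   read B → write 1, move -1, go to p3
p3 | 1[0]1B0110   read 0 → write 0, move +1, go to p2
p2 | 10[1]B0110   read 1 → write B, move -1, go to p4
p4 | 1[0]BB0110   read 0 → write B, move +1, go to p4
p4 | 1B[B]B0110   read B → write 1, move -1, go to p3
p3 | 1[B]1B0110   read B → write 1, move +1, go to p0
p0 | 11[1]B0110   read 1 → write 0, move +1, go to p2
p2 | 110[B]0110   read B → write B, move +1, go to p2
p2 | 110B[0]110   read 0 → write 0, move -1, go to p0
p0 | 110[B]0110   read B → write 1, move +1, go to p4
p4 | 1101[0]110   read 0 → write B, move +1, go to p4
p4 | 1101B[1]10   read 1 → write B, move +1, go to p1
p1 | 1101BB[1]0   read 1 → write 0, move -1, go to p3
p3 | 1101B[B]00   read B → write 1, move +1, go to p0
p0 | 1101B1[0]0   read 0 → write B, move -1, go to p4
p4 | 1101B[1]B0   read 1 → write B, move +1, go to p1
p1 | 1101BB[B]0
The non-blank tape span at halt is 1101BBB0.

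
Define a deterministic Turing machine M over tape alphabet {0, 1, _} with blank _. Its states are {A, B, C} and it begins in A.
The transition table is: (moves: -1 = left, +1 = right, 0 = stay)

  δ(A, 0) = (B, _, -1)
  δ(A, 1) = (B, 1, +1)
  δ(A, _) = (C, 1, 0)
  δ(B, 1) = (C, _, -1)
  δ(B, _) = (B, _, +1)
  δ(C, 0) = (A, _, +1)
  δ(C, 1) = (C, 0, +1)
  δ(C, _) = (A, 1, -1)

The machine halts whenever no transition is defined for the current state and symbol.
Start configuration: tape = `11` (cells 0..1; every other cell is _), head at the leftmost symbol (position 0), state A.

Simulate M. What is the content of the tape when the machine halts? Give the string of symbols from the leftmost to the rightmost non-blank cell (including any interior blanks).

state=A head=0 tape=_[1]1   (A,1)→(B,1,+1)
state=B head=1 tape=_1[1]   (B,1)→(C,_,-1)
state=C head=0 tape=_[1]_   (C,1)→(C,0,+1)
state=C head=1 tape=_0[_]   (C,_)→(A,1,-1)
state=A head=0 tape=_[0]1   (A,0)→(B,_,-1)
state=B head=-1 tape=[_]_1   (B,_)→(B,_,+1)
state=B head=0 tape=_[_]1   (B,_)→(B,_,+1)
state=B head=1 tape=__[1]   (B,1)→(C,_,-1)
state=C head=0 tape=_[_]_   (C,_)→(A,1,-1)
state=A head=-1 tape=[_]1_   (A,_)→(C,1,0)
state=C head=-1 tape=[1]1_   (C,1)→(C,0,+1)
state=C head=0 tape=0[1]_   (C,1)→(C,0,+1)
state=C head=1 tape=00[_]   (C,_)→(A,1,-1)
state=A head=0 tape=0[0]1   (A,0)→(B,_,-1)
state=B head=-1 tape=[0]_1
The non-blank tape span at halt is 0_1.

0_1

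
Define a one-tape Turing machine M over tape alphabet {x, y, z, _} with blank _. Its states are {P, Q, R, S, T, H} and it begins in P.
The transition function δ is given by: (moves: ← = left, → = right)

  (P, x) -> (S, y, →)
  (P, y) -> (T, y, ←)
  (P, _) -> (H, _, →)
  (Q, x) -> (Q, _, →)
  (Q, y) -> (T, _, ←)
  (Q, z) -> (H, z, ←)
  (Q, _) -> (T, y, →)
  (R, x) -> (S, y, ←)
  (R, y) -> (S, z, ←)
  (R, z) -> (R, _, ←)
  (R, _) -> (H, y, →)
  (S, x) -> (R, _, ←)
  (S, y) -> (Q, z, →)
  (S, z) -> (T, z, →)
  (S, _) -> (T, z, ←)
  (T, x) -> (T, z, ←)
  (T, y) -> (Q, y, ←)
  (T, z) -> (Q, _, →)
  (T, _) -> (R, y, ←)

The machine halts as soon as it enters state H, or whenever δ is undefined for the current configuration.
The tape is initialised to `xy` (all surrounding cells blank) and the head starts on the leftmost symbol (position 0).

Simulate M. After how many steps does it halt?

P | ___[x]y__   read x → write y, move →, go to S
S | ___y[y]__   read y → write z, move →, go to Q
Q | ___yz[_]_   read _ → write y, move →, go to T
T | ___yzy[_]   read _ → write y, move ←, go to R
R | ___yz[y]y   read y → write z, move ←, go to S
S | ___y[z]zy   read z → write z, move →, go to T
T | ___yz[z]y   read z → write _, move →, go to Q
Q | ___yz_[y]   read y → write _, move ←, go to T
T | ___yz[_]_   read _ → write y, move ←, go to R
R | ___y[z]y_   read z → write _, move ←, go to R
R | ___[y]_y_   read y → write z, move ←, go to S
S | __[_]z_y_   read _ → write z, move ←, go to T
T | _[_]zz_y_   read _ → write y, move ←, go to R
R | [_]yzz_y_   read _ → write y, move →, go to H
H | y[y]zz_y_
M halts after 14 transitions.

14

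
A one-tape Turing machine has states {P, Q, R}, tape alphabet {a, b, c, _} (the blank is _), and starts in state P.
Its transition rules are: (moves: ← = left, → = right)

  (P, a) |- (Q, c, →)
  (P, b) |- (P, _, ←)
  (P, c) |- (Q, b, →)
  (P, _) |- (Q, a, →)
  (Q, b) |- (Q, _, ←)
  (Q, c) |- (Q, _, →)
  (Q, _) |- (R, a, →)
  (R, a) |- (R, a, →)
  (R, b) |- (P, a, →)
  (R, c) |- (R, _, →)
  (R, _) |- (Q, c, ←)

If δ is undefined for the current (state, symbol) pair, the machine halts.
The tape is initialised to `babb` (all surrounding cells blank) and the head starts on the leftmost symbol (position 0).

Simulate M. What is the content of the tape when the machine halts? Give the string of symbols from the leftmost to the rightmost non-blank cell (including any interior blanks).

P | _[b]abb_   read b → write _, move ←, go to P
P | [_]_abb_   read _ → write a, move →, go to Q
Q | a[_]abb_   read _ → write a, move →, go to R
R | aa[a]bb_   read a → write a, move →, go to R
R | aaa[b]b_   read b → write a, move →, go to P
P | aaaa[b]_   read b → write _, move ←, go to P
P | aaa[a]__   read a → write c, move →, go to Q
Q | aaac[_]_   read _ → write a, move →, go to R
R | aaaca[_]   read _ → write c, move ←, go to Q
Q | aaac[a]c
The non-blank tape span at halt is aaacac.

aaacac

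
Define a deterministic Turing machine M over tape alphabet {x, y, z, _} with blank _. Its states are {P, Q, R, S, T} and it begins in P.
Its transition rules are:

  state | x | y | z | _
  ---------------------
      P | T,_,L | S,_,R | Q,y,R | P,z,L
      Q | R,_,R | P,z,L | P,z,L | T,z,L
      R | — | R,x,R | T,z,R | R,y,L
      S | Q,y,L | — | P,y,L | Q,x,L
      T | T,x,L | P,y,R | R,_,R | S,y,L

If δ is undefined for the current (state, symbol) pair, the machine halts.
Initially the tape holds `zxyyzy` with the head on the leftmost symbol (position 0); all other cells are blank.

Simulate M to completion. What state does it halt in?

S

P | [z]xyyzy_   read z → write y, move R, go to Q
Q | y[x]yyzy_   read x → write _, move R, go to R
R | y_[y]yzy_   read y → write x, move R, go to R
R | y_x[y]zy_   read y → write x, move R, go to R
R | y_xx[z]y_   read z → write z, move R, go to T
T | y_xxz[y]_   read y → write y, move R, go to P
P | y_xxzy[_]   read _ → write z, move L, go to P
P | y_xxz[y]z   read y → write _, move R, go to S
S | y_xxz_[z]   read z → write y, move L, go to P
P | y_xxz[_]y   read _ → write z, move L, go to P
P | y_xx[z]zy   read z → write y, move R, go to Q
Q | y_xxy[z]y   read z → write z, move L, go to P
P | y_xx[y]zy   read y → write _, move R, go to S
S | y_xx_[z]y   read z → write y, move L, go to P
P | y_xx[_]yy   read _ → write z, move L, go to P
P | y_x[x]zyy   read x → write _, move L, go to T
T | y_[x]_zyy   read x → write x, move L, go to T
T | y[_]x_zyy   read _ → write y, move L, go to S
S | [y]yx_zyy
No transition is defined for (S, y); M halts in state S.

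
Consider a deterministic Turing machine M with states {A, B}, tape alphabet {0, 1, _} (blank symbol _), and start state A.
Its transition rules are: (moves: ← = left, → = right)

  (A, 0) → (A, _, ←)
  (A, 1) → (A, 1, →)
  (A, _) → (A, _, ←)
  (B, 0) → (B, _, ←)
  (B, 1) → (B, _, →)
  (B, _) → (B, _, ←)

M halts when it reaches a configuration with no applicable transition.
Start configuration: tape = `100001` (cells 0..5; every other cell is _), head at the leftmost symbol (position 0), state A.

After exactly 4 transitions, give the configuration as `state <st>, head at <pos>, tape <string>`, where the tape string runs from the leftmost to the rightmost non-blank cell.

state A, head at 0, tape 1_0001

A | [1]00001   read 1 → write 1, move →, go to A
A | 1[0]0001   read 0 → write _, move ←, go to A
A | [1]_0001   read 1 → write 1, move →, go to A
A | 1[_]0001   read _ → write _, move ←, go to A
A | [1]_0001
After 4 steps: state A, head at 0, tape 1_0001.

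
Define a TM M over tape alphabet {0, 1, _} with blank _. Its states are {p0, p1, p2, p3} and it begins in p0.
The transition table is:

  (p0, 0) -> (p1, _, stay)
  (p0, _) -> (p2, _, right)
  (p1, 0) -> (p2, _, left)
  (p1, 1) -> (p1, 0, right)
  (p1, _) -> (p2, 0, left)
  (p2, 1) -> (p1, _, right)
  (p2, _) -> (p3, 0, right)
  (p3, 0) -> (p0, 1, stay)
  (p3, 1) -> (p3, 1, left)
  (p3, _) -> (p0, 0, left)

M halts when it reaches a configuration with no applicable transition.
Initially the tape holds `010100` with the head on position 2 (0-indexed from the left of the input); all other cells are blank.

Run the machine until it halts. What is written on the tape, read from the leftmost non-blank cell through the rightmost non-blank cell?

000100

state=p0 head=2 tape=01[0]100   (p0,0)→(p1,_,stay)
state=p1 head=2 tape=01[_]100   (p1,_)→(p2,0,left)
state=p2 head=1 tape=0[1]0100   (p2,1)→(p1,_,right)
state=p1 head=2 tape=0_[0]100   (p1,0)→(p2,_,left)
state=p2 head=1 tape=0[_]_100   (p2,_)→(p3,0,right)
state=p3 head=2 tape=00[_]100   (p3,_)→(p0,0,left)
state=p0 head=1 tape=0[0]0100   (p0,0)→(p1,_,stay)
state=p1 head=1 tape=0[_]0100   (p1,_)→(p2,0,left)
state=p2 head=0 tape=[0]00100
The non-blank tape span at halt is 000100.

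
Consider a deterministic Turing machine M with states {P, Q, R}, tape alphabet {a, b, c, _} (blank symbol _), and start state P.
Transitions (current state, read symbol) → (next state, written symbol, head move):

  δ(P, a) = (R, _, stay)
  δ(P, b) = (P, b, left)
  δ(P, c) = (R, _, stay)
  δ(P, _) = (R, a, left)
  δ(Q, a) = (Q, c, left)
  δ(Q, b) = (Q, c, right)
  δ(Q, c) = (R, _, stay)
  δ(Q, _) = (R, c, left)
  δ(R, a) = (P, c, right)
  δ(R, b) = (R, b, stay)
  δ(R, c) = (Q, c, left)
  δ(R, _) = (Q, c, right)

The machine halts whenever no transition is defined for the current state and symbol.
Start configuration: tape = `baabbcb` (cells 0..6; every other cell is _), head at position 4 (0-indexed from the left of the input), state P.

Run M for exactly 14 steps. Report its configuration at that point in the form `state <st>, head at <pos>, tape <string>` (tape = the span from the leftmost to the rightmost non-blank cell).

state=P head=4 tape=baab[b]cb_   (P,b)→(P,b,left)
state=P head=3 tape=baa[b]bcb_   (P,b)→(P,b,left)
state=P head=2 tape=ba[a]bbcb_   (P,a)→(R,_,stay)
state=R head=2 tape=ba[_]bbcb_   (R,_)→(Q,c,right)
state=Q head=3 tape=bac[b]bcb_   (Q,b)→(Q,c,right)
state=Q head=4 tape=bacc[b]cb_   (Q,b)→(Q,c,right)
state=Q head=5 tape=baccc[c]b_   (Q,c)→(R,_,stay)
state=R head=5 tape=baccc[_]b_   (R,_)→(Q,c,right)
state=Q head=6 tape=bacccc[b]_   (Q,b)→(Q,c,right)
state=Q head=7 tape=baccccc[_]   (Q,_)→(R,c,left)
state=R head=6 tape=bacccc[c]c   (R,c)→(Q,c,left)
state=Q head=5 tape=baccc[c]cc   (Q,c)→(R,_,stay)
state=R head=5 tape=baccc[_]cc   (R,_)→(Q,c,right)
state=Q head=6 tape=bacccc[c]c   (Q,c)→(R,_,stay)
state=R head=6 tape=bacccc[_]c
After 14 steps: state R, head at 6, tape bacccc_c.

state R, head at 6, tape bacccc_c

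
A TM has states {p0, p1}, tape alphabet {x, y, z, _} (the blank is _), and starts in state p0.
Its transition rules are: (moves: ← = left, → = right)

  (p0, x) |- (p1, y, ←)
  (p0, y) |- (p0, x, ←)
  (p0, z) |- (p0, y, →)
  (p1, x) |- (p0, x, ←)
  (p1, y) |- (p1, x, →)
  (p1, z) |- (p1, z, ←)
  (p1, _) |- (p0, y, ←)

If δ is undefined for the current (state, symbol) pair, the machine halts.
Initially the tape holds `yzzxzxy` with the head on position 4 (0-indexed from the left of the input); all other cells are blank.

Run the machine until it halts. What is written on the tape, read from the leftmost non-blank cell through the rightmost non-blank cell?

xzyxyxyy

p0 | _yzzx[z]xy_   read z → write y, move →, go to p0
p0 | _yzzxy[x]y_   read x → write y, move ←, go to p1
p1 | _yzzx[y]yy_   read y → write x, move →, go to p1
p1 | _yzzxx[y]y_   read y → write x, move →, go to p1
p1 | _yzzxxx[y]_   read y → write x, move →, go to p1
p1 | _yzzxxxx[_]   read _ → write y, move ←, go to p0
p0 | _yzzxxx[x]y   read x → write y, move ←, go to p1
p1 | _yzzxx[x]yy   read x → write x, move ←, go to p0
p0 | _yzzx[x]xyy   read x → write y, move ←, go to p1
p1 | _yzz[x]yxyy   read x → write x, move ←, go to p0
p0 | _yz[z]xyxyy   read z → write y, move →, go to p0
p0 | _yzy[x]yxyy   read x → write y, move ←, go to p1
p1 | _yz[y]yyxyy   read y → write x, move →, go to p1
p1 | _yzx[y]yxyy   read y → write x, move →, go to p1
p1 | _yzxx[y]xyy   read y → write x, move →, go to p1
p1 | _yzxxx[x]yy   read x → write x, move ←, go to p0
p0 | _yzxx[x]xyy   read x → write y, move ←, go to p1
p1 | _yzx[x]yxyy   read x → write x, move ←, go to p0
p0 | _yz[x]xyxyy   read x → write y, move ←, go to p1
p1 | _y[z]yxyxyy   read z → write z, move ←, go to p1
p1 | _[y]zyxyxyy   read y → write x, move →, go to p1
p1 | _x[z]yxyxyy   read z → write z, move ←, go to p1
p1 | _[x]zyxyxyy   read x → write x, move ←, go to p0
p0 | [_]xzyxyxyy
The non-blank tape span at halt is xzyxyxyy.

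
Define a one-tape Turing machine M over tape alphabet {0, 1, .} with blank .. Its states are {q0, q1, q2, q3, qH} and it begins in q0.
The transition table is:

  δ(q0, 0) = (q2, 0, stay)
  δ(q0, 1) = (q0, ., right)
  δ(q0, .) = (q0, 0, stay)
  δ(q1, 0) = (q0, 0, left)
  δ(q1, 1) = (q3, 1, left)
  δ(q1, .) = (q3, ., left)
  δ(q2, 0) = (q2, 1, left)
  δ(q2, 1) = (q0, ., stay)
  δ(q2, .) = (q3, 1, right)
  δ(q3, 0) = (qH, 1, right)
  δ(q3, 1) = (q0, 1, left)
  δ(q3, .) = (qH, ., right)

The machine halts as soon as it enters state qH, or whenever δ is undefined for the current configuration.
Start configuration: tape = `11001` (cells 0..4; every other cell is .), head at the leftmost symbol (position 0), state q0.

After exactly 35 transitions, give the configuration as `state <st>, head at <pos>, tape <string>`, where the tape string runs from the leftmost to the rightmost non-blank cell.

q0 | [1]1001...   read 1 → write ., move right, go to q0
q0 | .[1]001...   read 1 → write ., move right, go to q0
q0 | ..[0]01...   read 0 → write 0, move stay, go to q2
q2 | ..[0]01...   read 0 → write 1, move left, go to q2
q2 | .[.]101...   read . → write 1, move right, go to q3
q3 | .1[1]01...   read 1 → write 1, move left, go to q0
q0 | .[1]101...   read 1 → write ., move right, go to q0
q0 | ..[1]01...   read 1 → write ., move right, go to q0
q0 | ...[0]1...   read 0 → write 0, move stay, go to q2
q2 | ...[0]1...   read 0 → write 1, move left, go to q2
q2 | ..[.]11...   read . → write 1, move right, go to q3
q3 | ..1[1]1...   read 1 → write 1, move left, go to q0
q0 | ..[1]11...   read 1 → write ., move right, go to q0
q0 | ...[1]1...   read 1 → write ., move right, go to q0
q0 | ....[1]...   read 1 → write ., move right, go to q0
q0 | .....[.]..   read . → write 0, move stay, go to q0
q0 | .....[0]..   read 0 → write 0, move stay, go to q2
q2 | .....[0]..   read 0 → write 1, move left, go to q2
q2 | ....[.]1..   read . → write 1, move right, go to q3
q3 | ....1[1]..   read 1 → write 1, move left, go to q0
q0 | ....[1]1..   read 1 → write ., move right, go to q0
q0 | .....[1]..   read 1 → write ., move right, go to q0
q0 | ......[.].   read . → write 0, move stay, go to q0
q0 | ......[0].   read 0 → write 0, move stay, go to q2
q2 | ......[0].   read 0 → write 1, move left, go to q2
q2 | .....[.]1.   read . → write 1, move right, go to q3
q3 | .....1[1].   read 1 → write 1, move left, go to q0
q0 | .....[1]1.   read 1 → write ., move right, go to q0
q0 | ......[1].   read 1 → write ., move right, go to q0
q0 | .......[.]   read . → write 0, move stay, go to q0
q0 | .......[0]   read 0 → write 0, move stay, go to q2
q2 | .......[0]   read 0 → write 1, move left, go to q2
q2 | ......[.]1   read . → write 1, move right, go to q3
q3 | ......1[1]   read 1 → write 1, move left, go to q0
q0 | ......[1]1   read 1 → write ., move right, go to q0
q0 | .......[1]
After 35 steps: state q0, head at 7, tape 1.

state q0, head at 7, tape 1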